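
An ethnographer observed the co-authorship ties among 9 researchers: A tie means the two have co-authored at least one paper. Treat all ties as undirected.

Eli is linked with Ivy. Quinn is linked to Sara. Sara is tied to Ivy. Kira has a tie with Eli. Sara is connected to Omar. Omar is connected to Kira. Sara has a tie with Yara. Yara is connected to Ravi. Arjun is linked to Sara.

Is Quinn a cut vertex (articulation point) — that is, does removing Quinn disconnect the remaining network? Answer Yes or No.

No

Even without Quinn, every remaining node can still reach every other (the residual graph is connected), so Quinn is not a cut vertex.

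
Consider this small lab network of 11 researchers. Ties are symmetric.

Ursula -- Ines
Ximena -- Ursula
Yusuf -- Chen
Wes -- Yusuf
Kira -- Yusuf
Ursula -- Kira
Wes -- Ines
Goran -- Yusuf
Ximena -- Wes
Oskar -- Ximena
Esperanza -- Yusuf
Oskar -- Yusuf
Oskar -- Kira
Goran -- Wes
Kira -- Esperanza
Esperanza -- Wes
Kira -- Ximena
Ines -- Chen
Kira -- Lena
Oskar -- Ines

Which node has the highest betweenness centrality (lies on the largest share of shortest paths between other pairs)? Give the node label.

Kira

Unnormalized betweenness of each node: Chen:1/3, Esperanza:2/3, Goran:0, Ines:4, Kira:79/6, Lena:0, Oskar:7/3, Ursula:3/2, Wes:6, Ximena:13/6, Yusuf:65/6.
Kira has the largest value, 79/6, making it the main broker — the node through which the most shortest paths run.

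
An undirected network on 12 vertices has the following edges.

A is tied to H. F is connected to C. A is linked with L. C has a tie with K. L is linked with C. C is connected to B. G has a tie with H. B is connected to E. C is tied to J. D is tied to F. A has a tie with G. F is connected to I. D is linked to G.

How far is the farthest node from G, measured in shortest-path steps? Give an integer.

Distances from G: A:1, B:4, C:3, D:1, E:5, F:2, H:1, I:3, J:4, K:4, L:2.
The largest is 5 (to E), so the eccentricity of G is 5.

5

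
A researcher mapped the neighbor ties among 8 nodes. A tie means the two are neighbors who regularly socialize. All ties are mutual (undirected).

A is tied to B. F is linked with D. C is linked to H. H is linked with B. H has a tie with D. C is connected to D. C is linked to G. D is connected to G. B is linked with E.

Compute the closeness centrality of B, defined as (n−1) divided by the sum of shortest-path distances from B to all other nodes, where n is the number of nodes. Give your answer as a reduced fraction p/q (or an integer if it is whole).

Distances from B: A:1, C:2, D:2, E:1, F:3, G:3, H:1. Sum = 13.
n = 8, so closeness = 7/13.

7/13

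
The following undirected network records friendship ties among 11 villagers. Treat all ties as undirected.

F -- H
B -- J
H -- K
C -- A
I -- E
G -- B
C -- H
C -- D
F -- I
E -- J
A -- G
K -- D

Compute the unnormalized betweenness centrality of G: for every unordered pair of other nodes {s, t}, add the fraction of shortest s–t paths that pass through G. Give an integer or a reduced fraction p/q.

Pairs whose geodesics pass through G — C–B: 1; C–J: 1; A–B: 1; A–J: 1; A–E: 1; B–H: 1; B–K: 2/2; B–D: 1; J–D: 1.
All other pairs contribute 0.
Summing the contributions gives betweenness(G) = 9.

9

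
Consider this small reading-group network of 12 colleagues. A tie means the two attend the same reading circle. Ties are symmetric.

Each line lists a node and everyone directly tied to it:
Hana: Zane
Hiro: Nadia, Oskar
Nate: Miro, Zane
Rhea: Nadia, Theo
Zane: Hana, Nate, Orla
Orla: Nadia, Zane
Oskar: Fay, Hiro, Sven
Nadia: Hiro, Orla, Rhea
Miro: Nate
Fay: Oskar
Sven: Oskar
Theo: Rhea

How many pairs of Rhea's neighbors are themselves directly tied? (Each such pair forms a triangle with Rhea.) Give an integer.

0

Rhea's neighbors are Nadia and Theo, but none of them are tied to each other, so no triangle contains Rhea.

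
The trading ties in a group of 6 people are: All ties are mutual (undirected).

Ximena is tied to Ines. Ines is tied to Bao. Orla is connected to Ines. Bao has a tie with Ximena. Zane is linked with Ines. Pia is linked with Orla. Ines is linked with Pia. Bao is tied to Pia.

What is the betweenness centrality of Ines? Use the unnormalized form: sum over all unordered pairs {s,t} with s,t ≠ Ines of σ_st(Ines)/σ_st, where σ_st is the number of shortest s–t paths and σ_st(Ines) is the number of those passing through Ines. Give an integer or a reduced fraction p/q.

Pairs whose geodesics pass through Ines — Orla–Ximena: 1; Orla–Bao: 1/2; Orla–Zane: 1; Ximena–Pia: 1/2; Ximena–Zane: 1; Bao–Zane: 1; Pia–Zane: 1.
All other pairs contribute 0.
Summing the contributions gives betweenness(Ines) = 6.

6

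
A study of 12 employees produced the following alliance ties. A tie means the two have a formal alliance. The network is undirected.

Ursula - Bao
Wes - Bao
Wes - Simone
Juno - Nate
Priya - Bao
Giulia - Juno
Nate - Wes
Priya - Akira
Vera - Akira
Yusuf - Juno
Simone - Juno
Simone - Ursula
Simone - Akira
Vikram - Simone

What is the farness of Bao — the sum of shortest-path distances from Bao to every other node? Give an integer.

26

Distances from Bao: Akira:2, Giulia:4, Juno:3, Nate:2, Priya:1, Simone:2, Ursula:1, Vera:3, Vikram:3, Wes:1, Yusuf:4.
Sum = 2 + 4 + 3 + 2 + 1 + 2 + 1 + 3 + 3 + 1 + 4 = 26.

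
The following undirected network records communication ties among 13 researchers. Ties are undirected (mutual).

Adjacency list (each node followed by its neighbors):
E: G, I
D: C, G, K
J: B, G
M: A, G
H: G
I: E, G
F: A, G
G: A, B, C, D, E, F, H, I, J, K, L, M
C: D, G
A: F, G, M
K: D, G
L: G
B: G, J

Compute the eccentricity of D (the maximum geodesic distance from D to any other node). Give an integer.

2

Distances from D: A:2, B:2, C:1, E:2, F:2, G:1, H:2, I:2, J:2, K:1, L:2, M:2.
The largest is 2 (to L, A, J, I, M, E, H, B, and F), so the eccentricity of D is 2.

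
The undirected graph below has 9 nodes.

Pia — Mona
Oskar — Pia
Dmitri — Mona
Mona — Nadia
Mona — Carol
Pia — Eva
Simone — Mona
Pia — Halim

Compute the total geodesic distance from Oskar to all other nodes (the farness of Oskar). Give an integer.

19

Distances from Oskar: Carol:3, Dmitri:3, Eva:2, Halim:2, Mona:2, Nadia:3, Pia:1, Simone:3.
Sum = 3 + 3 + 2 + 2 + 2 + 3 + 1 + 3 = 19.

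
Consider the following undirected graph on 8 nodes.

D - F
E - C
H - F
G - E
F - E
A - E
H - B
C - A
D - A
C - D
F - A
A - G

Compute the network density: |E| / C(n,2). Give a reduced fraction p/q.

3/7

There are 12 edges and 8 nodes, so the maximum possible is C(8,2) = 28.
Density = 12/28 = 3/7.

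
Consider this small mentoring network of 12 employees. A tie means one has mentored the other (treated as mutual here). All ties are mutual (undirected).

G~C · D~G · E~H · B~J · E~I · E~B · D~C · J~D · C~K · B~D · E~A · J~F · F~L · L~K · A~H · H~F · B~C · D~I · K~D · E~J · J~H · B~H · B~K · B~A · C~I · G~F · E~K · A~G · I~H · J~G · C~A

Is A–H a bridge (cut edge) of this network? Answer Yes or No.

Even without that edge, A still reaches H via A – E – H, so the network stays connected. Not a bridge.

No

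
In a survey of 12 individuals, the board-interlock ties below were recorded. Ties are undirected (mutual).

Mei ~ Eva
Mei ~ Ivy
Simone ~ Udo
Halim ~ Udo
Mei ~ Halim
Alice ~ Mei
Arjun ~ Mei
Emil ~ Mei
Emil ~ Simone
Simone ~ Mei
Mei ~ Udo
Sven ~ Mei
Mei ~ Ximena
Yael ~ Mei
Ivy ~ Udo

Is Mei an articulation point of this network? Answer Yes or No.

Yes

Removing Mei leaves {Emil, Halim, Ivy, Simone, and Udo} with no path to {Ximena}, so the network splits into 7 components. Mei is a cut vertex.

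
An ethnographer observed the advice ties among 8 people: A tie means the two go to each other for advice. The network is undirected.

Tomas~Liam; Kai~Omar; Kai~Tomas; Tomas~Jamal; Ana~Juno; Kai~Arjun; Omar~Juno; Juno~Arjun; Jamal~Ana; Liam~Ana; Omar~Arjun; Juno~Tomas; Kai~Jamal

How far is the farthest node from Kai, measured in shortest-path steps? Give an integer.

2

Distances from Kai: Ana:2, Arjun:1, Jamal:1, Juno:2, Liam:2, Omar:1, Tomas:1.
The largest is 2 (to Ana, Juno, and Liam), so the eccentricity of Kai is 2.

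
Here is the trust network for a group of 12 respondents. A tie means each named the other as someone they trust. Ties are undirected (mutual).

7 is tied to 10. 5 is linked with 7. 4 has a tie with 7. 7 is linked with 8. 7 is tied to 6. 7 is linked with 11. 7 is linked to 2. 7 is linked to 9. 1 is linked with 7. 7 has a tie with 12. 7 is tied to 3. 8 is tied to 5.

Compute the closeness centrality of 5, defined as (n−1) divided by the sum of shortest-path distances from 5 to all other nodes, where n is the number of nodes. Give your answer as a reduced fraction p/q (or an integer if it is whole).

Distances from 5: 1:2, 2:2, 3:2, 4:2, 6:2, 7:1, 8:1, 9:2, 10:2, 11:2, 12:2. Sum = 20.
n = 12, so closeness = 11/20.

11/20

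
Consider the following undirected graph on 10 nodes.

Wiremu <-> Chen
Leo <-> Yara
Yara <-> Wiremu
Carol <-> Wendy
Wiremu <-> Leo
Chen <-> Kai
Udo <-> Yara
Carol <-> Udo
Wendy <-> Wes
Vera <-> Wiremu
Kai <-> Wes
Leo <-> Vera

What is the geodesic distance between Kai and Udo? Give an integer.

One shortest route is Kai – Chen – Wiremu – Yara – Udo, which uses 4 edges, and at distance 3 from Kai we only reach {Carol, Leo, Vera, Yara}, which does not include Udo. So d(Kai,Udo) = 4.

4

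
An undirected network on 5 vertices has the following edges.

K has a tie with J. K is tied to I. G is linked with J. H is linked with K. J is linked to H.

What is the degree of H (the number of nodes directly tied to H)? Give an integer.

H is directly tied to J and K. That is 2 neighbors, so the degree of H is 2.

2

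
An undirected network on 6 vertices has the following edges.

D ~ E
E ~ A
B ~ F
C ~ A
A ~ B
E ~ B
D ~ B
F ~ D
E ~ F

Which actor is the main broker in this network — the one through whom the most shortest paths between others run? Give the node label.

A

Unnormalized betweenness of each node: A:4, B:2, C:0, D:0, E:2, F:0.
A has the largest value, 4, making it the main broker — the node through which the most shortest paths run.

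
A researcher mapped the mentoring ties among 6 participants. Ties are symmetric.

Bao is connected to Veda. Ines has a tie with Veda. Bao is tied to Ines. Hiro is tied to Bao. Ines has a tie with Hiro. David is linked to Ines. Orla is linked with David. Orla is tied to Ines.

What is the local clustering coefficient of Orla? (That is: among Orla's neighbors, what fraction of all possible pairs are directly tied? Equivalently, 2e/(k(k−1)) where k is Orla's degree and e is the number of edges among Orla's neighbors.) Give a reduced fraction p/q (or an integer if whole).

Orla's neighbors: David and Ines (k = 2).
Possible neighbor pairs: C(2,2) = 1. Edges among them: David–Ines → e = 1.
Clustering(Orla) = 1/1.

1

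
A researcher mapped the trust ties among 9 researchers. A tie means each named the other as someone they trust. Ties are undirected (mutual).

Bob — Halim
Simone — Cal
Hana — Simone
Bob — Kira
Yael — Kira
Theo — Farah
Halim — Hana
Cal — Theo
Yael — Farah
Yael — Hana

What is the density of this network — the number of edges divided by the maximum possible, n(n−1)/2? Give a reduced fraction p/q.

5/18

There are 10 edges and 9 nodes, so the maximum possible is C(9,2) = 36.
Density = 10/36 = 5/18.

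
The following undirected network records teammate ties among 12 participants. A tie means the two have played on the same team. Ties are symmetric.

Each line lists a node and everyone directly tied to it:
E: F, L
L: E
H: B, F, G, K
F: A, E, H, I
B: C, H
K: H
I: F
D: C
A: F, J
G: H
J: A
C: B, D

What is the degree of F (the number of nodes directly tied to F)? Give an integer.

F is directly tied to A, E, H, and I. That is 4 neighbors, so the degree of F is 4.

4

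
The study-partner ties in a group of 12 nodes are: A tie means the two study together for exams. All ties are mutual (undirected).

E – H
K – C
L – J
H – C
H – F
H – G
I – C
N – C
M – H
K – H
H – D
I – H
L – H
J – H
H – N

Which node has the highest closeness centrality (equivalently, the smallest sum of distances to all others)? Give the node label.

H

Farness (sum of distances to all others) for each node — C:18, D:21, E:21, F:21, G:21, H:11, I:20, J:20, K:20, L:20, M:21, N:20.
The smallest farness is 11, for H, so H has the highest closeness.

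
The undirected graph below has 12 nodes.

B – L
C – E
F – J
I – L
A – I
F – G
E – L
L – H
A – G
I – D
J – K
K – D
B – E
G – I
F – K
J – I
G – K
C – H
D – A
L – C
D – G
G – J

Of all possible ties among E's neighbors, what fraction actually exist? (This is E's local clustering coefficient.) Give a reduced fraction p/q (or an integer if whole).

E's neighbors: B, C, and L (k = 3).
Possible neighbor pairs: C(3,2) = 3. Edges among them: B–L, C–L → e = 2.
Clustering(E) = 2/3.

2/3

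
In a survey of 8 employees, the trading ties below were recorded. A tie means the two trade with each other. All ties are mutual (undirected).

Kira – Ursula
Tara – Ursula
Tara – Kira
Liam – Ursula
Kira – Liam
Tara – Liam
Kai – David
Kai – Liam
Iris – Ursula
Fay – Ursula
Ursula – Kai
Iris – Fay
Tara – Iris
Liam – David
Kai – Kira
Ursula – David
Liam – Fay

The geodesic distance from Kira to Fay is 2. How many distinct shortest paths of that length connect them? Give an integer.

The shortest distance is 2. The length-2 paths are: Kira–Liam–Fay; Kira–Ursula–Fay.
That gives 2 distinct shortest paths.

2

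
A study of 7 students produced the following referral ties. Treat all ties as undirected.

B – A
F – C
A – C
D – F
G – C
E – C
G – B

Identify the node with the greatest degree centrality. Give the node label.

Degrees — A:2, B:2, C:4, D:1, E:1, F:2, G:2.
The maximum is 4, attained only by C.

C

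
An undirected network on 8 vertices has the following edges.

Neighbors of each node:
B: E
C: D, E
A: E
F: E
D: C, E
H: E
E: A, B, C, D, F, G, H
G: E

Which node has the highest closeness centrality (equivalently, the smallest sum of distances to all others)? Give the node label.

E

Farness (sum of distances to all others) for each node — A:13, B:13, C:12, D:12, E:7, F:13, G:13, H:13.
The smallest farness is 7, for E, so E has the highest closeness.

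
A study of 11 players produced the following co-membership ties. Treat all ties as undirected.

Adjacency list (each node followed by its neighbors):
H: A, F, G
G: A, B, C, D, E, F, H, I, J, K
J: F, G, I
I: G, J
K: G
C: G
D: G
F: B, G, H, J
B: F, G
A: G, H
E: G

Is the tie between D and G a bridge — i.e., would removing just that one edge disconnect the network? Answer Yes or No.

Yes

Without the D–G edge there is no alternate route between D and G, so the network disconnects. It is a bridge.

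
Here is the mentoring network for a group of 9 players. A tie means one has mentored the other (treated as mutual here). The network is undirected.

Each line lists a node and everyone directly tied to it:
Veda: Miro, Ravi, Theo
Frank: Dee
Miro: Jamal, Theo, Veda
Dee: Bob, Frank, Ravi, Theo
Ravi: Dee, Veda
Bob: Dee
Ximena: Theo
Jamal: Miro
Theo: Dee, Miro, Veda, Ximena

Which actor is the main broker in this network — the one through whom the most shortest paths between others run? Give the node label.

Unnormalized betweenness of each node: Bob:0, Dee:14, Frank:0, Jamal:0, Miro:7, Ravi:3/2, Theo:29/2, Veda:3, Ximena:0.
Theo has the largest value, 29/2, making it the main broker — the node through which the most shortest paths run.

Theo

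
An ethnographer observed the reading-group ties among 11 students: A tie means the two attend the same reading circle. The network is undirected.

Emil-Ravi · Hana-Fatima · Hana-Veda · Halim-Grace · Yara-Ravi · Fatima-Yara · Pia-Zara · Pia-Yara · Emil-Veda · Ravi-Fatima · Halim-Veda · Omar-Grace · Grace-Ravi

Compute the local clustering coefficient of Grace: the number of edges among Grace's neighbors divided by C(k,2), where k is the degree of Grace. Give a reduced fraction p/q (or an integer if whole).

0

Grace's neighbors: Halim, Omar, and Ravi (k = 3).
Possible neighbor pairs: C(3,2) = 3. Edges among them: none → e = 0.
Clustering(Grace) = 0/3 = 0.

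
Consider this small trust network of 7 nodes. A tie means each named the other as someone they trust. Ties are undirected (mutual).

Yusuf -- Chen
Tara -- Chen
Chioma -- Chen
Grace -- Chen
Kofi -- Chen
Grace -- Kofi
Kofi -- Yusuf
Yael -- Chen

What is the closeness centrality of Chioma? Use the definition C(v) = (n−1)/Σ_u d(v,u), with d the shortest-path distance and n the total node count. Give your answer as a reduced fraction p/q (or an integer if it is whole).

6/11

Distances from Chioma: Chen:1, Grace:2, Kofi:2, Tara:2, Yael:2, Yusuf:2. Sum = 11.
n = 7, so closeness = 6/11.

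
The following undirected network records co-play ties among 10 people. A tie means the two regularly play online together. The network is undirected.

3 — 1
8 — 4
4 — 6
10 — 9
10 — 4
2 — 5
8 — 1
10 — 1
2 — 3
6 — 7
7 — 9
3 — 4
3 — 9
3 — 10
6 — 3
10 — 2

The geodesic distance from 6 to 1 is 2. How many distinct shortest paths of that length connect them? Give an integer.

1

The shortest distance is 2, and the only length-2 path is 6–3–1. So there is exactly 1 shortest path.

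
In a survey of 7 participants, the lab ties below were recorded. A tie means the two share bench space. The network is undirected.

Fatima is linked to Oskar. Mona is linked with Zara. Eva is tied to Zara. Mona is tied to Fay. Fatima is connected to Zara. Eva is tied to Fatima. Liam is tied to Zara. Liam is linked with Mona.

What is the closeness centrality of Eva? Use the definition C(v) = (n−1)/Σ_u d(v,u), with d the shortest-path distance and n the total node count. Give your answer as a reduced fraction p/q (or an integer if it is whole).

Distances from Eva: Fatima:1, Fay:3, Liam:2, Mona:2, Oskar:2, Zara:1. Sum = 11.
n = 7, so closeness = 6/11.

6/11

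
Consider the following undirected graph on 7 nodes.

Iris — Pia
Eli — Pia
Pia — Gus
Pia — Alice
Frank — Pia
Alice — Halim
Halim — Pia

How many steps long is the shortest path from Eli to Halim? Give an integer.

One shortest route is Eli – Pia – Halim, which uses 2 edges, and Eli and Halim are not directly tied, so nothing shorter exists. So d(Eli,Halim) = 2.

2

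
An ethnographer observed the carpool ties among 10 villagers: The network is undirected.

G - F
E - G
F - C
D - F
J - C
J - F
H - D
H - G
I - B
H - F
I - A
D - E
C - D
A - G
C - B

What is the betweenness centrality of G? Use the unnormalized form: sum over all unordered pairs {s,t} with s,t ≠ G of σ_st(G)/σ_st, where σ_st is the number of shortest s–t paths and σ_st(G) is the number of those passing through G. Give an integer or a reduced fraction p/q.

Pairs whose geodesics pass through G — A–C: 1/2; A–J: 1; A–F: 1; A–H: 1; A–D: 3/3; A–E: 1; I–F: 1/2; I–H: 1; I–E: 1; J–E: 1/3; F–E: 1/2; H–E: 1/2.
All other pairs contribute 0.
Summing the contributions gives betweenness(G) = 28/3.

28/3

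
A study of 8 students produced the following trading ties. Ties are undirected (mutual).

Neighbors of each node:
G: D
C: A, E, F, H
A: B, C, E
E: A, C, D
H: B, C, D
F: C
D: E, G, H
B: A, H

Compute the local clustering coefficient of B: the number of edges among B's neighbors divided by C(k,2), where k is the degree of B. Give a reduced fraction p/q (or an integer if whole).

B's neighbors: A and H (k = 2).
Possible neighbor pairs: C(2,2) = 1. Edges among them: none → e = 0.
Clustering(B) = 0/1.

0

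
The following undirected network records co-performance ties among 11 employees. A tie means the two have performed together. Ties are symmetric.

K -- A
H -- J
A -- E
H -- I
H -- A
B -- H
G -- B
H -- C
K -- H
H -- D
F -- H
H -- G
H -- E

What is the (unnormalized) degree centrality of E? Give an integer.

2

E is directly tied to A and H. That is 2 neighbors, so the degree of E is 2.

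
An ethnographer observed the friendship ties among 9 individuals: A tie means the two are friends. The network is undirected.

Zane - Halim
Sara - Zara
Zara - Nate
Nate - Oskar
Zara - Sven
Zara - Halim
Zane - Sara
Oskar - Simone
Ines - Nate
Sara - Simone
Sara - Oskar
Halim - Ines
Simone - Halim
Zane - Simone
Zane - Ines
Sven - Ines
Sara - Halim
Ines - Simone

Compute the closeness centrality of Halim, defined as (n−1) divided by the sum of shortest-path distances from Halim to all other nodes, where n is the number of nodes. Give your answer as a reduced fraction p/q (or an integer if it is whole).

Distances from Halim: Ines:1, Nate:2, Oskar:2, Sara:1, Simone:1, Sven:2, Zane:1, Zara:1. Sum = 11.
n = 9, so closeness = 8/11.

8/11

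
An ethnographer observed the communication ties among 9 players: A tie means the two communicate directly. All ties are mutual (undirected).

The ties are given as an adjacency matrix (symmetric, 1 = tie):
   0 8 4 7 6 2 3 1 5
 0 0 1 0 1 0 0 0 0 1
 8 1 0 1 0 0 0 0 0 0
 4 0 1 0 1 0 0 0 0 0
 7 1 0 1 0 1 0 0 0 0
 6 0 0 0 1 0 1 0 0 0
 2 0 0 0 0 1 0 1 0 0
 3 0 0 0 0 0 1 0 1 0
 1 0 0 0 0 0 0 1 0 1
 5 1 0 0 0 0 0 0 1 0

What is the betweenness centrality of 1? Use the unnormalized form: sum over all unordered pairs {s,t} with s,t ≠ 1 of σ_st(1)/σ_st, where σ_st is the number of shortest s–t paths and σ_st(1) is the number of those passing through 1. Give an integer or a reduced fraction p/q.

4

Pairs whose geodesics pass through 1 — 0–3: 1; 8–3: 1; 2–5: 1; 3–5: 1.
All other pairs contribute 0.
Summing the contributions gives betweenness(1) = 4.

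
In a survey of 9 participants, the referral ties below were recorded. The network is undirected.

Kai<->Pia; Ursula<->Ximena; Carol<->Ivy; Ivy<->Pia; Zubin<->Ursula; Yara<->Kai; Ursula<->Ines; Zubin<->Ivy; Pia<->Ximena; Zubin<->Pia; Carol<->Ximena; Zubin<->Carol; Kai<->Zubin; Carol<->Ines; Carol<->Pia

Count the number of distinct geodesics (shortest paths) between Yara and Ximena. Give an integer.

The shortest distance is 3, and the only length-3 path is Yara–Kai–Pia–Ximena. So there is exactly 1 shortest path.

1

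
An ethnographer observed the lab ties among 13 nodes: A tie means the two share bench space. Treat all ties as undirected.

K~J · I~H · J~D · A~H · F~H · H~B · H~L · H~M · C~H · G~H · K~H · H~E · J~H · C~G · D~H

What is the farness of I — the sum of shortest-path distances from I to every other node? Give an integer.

23

Distances from I: A:2, B:2, C:2, D:2, E:2, F:2, G:2, H:1, J:2, K:2, L:2, M:2.
Sum = 2 + 2 + 2 + 2 + 2 + 2 + 2 + 1 + 2 + 2 + 2 + 2 = 23.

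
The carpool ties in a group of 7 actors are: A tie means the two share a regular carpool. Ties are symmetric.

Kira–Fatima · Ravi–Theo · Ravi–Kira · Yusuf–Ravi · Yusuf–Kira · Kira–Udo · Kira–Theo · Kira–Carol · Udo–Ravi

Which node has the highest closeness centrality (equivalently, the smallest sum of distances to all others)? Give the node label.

Kira

Farness (sum of distances to all others) for each node — Carol:11, Fatima:11, Kira:6, Ravi:8, Theo:10, Udo:10, Yusuf:10.
The smallest farness is 6, for Kira, so Kira has the highest closeness.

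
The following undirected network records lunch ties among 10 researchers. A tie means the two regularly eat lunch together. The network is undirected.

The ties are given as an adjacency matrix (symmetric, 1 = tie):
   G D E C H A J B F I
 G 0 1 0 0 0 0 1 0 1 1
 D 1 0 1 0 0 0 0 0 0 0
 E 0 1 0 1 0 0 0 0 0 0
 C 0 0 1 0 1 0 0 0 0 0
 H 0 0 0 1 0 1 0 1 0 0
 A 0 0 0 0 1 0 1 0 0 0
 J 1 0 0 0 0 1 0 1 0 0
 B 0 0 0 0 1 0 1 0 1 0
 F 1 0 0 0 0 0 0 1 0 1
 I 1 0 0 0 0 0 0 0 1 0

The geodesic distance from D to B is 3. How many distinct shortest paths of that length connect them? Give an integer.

The shortest distance is 3. The length-3 paths are: D–G–F–B; D–G–J–B.
That gives 2 distinct shortest paths.

2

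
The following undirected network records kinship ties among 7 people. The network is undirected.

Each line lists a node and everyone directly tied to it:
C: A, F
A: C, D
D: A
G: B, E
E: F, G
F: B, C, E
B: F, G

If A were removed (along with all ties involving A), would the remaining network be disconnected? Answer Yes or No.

Yes

Removing A leaves {B, C, E, F, and G} with no path to {D}, so the network splits into 2 components. A is a cut vertex.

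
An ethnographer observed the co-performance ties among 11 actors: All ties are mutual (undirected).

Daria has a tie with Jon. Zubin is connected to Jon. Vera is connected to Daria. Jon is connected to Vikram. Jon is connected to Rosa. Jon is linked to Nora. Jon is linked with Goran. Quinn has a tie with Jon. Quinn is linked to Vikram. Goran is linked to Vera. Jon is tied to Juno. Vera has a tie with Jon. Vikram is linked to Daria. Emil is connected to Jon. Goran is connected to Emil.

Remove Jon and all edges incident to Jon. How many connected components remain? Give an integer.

5

Without Jon, the remaining ties split the others into: {Nora}; {Daria, Emil, Goran, Quinn, Vera, Vikram}; {Zubin}; {Rosa}; {Juno}.
That's 5 separate components.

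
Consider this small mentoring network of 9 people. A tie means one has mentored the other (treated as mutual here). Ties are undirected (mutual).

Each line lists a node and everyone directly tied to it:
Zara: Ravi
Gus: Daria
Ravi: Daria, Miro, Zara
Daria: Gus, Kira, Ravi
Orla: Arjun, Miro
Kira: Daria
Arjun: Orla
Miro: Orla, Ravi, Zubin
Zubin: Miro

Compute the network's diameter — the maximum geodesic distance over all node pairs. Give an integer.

Eccentricity of each node (its greatest distance to any other): Arjun:5, Daria:4, Gus:5, Kira:5, Miro:3, Orla:4, Ravi:3, Zara:4, Zubin:4.
The maximum eccentricity is 5, realized for instance by the pair Gus–Arjun via Gus – Daria – Ravi – Miro – Orla – Arjun. So the diameter is 5.

5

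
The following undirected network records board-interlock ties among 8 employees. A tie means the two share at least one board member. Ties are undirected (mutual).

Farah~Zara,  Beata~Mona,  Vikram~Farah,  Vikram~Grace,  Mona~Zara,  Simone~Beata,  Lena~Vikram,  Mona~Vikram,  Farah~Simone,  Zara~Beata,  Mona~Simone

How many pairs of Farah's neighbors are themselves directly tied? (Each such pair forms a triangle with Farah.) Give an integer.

Farah's neighbors are Simone, Vikram, and Zara, but none of them are tied to each other, so no triangle contains Farah.

0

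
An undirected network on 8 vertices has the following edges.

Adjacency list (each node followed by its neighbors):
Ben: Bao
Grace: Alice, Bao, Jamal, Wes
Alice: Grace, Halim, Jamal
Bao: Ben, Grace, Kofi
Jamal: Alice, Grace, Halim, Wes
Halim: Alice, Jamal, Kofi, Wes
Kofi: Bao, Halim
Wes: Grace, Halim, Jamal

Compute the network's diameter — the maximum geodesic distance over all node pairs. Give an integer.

Eccentricity of each node (its greatest distance to any other): Alice:3, Bao:2, Ben:3, Grace:2, Halim:3, Jamal:3, Kofi:2, Wes:3.
The maximum eccentricity is 3, realized for instance by the pair Alice–Ben via Alice – Grace – Bao – Ben. So the diameter is 3.

3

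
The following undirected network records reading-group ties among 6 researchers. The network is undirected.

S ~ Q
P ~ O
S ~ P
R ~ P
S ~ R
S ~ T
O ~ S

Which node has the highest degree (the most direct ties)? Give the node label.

S

Degrees — O:2, P:3, Q:1, R:2, S:5, T:1.
The maximum is 5, attained only by S.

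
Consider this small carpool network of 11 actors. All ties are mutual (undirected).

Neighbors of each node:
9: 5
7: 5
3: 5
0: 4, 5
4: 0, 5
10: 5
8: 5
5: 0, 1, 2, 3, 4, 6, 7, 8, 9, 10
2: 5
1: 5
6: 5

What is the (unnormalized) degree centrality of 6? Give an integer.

6 is directly tied to 5. That is 1 neighbor, so the degree of 6 is 1.

1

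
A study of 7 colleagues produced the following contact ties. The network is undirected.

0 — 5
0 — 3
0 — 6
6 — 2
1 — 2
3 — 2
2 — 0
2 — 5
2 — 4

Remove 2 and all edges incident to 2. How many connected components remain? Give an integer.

3

Without 2, the remaining ties split the others into: {0, 3, 5, 6}; {4}; {1}.
That's 3 separate components.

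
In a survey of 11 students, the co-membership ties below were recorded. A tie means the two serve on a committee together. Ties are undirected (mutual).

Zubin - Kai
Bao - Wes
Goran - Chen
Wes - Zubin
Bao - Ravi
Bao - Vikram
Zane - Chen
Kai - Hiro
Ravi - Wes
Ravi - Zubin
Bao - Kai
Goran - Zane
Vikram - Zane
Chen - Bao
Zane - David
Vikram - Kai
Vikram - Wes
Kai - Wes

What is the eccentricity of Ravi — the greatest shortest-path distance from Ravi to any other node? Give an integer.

Distances from Ravi: Bao:1, Chen:2, David:4, Goran:3, Hiro:3, Kai:2, Vikram:2, Wes:1, Zane:3, Zubin:1.
The largest is 4 (to David), so the eccentricity of Ravi is 4.

4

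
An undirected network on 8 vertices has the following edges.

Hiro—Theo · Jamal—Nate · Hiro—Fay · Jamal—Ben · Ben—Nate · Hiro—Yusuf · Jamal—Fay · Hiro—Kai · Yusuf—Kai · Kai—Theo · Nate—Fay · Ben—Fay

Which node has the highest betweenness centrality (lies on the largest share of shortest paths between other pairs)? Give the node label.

Hiro

Unnormalized betweenness of each node: Ben:0, Fay:12, Hiro:25/2, Jamal:0, Kai:1/2, Nate:0, Theo:0, Yusuf:0.
Hiro has the largest value, 25/2, making it the main broker — the node through which the most shortest paths run.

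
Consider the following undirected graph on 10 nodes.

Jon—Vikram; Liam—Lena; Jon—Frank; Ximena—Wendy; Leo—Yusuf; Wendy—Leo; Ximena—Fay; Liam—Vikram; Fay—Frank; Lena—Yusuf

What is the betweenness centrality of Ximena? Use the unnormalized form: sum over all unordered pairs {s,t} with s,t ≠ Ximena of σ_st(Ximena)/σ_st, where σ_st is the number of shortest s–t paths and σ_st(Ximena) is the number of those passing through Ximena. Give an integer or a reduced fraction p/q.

8

Pairs whose geodesics pass through Ximena — Vikram–Wendy: 1/2; Jon–Wendy: 1; Jon–Leo: 1/2; Frank–Wendy: 1; Frank–Leo: 1; Frank–Yusuf: 1/2; Fay–Wendy: 1; Fay–Leo: 1; Fay–Yusuf: 1; Fay–Lena: 1/2.
All other pairs contribute 0.
Summing the contributions gives betweenness(Ximena) = 8.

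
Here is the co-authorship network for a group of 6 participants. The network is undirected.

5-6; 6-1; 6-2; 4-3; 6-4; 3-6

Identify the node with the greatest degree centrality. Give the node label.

Degrees — 1:1, 2:1, 3:2, 4:2, 5:1, 6:5.
The maximum is 5, attained only by 6.

6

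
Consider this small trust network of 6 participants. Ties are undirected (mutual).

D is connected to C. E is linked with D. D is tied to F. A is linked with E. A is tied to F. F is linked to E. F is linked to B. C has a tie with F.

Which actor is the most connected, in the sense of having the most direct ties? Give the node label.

F

Degrees — A:2, B:1, C:2, D:3, E:3, F:5.
The maximum is 5, attained only by F.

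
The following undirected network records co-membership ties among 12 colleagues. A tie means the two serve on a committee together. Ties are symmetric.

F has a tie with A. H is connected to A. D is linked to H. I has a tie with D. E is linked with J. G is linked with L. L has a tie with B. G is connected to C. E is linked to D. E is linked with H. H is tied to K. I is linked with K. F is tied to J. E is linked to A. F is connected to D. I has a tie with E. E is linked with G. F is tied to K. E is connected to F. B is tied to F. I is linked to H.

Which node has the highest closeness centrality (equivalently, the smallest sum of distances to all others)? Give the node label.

E

Farness (sum of distances to all others) for each node — A:21, B:23, C:30, D:20, E:15, F:17, G:20, H:20, I:21, J:22, K:23, L:26.
The smallest farness is 15, for E, so E has the highest closeness.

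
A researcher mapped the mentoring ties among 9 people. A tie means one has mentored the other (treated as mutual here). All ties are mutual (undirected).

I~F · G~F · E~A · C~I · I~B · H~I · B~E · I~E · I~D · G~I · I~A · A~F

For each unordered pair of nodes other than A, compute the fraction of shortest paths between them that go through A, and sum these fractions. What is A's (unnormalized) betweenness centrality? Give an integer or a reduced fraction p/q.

1/2

Pairs whose geodesics pass through A — F–E: 1/2.
All other pairs contribute 0.
Summing the contributions gives betweenness(A) = 1/2.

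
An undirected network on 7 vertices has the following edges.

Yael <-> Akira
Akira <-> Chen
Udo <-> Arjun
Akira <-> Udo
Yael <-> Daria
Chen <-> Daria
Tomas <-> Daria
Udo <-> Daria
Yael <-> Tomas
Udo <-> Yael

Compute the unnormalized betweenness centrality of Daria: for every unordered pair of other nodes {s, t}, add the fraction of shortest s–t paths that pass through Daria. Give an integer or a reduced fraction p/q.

7/2

Pairs whose geodesics pass through Daria — Udo–Tomas: 1/2; Udo–Chen: 1/2; Tomas–Chen: 1; Tomas–Arjun: 1/2; Chen–Arjun: 1/2; Chen–Yael: 1/2.
All other pairs contribute 0.
Summing the contributions gives betweenness(Daria) = 7/2.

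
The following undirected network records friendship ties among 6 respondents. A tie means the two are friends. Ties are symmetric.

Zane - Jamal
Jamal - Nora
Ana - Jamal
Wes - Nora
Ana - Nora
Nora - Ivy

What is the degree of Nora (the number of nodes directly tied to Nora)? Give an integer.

4

Nora is directly tied to Ana, Ivy, Jamal, and Wes. That is 4 neighbors, so the degree of Nora is 4.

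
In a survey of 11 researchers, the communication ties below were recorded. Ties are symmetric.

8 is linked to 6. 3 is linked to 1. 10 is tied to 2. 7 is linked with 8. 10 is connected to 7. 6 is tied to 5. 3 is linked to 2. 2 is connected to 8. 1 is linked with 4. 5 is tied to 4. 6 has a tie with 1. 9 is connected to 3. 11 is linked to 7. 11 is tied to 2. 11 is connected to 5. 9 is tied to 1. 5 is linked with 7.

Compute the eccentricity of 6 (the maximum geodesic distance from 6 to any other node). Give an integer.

3

Distances from 6: 1:1, 2:2, 3:2, 4:2, 5:1, 7:2, 8:1, 9:2, 10:3, 11:2.
The largest is 3 (to 10), so the eccentricity of 6 is 3.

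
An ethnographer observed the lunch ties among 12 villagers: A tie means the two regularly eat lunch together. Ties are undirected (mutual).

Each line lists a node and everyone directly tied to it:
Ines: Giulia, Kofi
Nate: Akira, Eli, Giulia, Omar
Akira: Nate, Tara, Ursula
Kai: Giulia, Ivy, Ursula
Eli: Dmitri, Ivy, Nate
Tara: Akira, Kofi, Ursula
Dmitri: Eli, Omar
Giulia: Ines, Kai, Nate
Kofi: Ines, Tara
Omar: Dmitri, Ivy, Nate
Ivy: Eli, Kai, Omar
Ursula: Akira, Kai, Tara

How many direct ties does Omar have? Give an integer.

Omar is directly tied to Dmitri, Ivy, and Nate. That is 3 neighbors, so the degree of Omar is 3.

3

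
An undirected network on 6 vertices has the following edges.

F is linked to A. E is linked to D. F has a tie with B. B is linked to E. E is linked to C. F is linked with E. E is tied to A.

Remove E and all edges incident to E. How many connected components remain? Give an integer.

3

Without E, the remaining ties split the others into: {A, B, F}; {C}; {D}.
That's 3 separate components.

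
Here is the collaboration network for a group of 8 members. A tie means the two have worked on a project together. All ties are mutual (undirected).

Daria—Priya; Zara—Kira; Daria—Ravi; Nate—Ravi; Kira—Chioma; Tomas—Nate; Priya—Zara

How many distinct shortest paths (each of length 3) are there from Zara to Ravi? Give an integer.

1

The shortest distance is 3, and the only length-3 path is Zara–Priya–Daria–Ravi. So there is exactly 1 shortest path.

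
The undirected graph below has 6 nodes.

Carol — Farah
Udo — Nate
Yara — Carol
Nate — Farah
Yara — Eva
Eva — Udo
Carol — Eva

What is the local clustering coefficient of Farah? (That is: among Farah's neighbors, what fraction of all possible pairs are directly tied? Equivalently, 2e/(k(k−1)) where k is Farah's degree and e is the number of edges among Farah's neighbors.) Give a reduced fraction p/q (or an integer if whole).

0

Farah's neighbors: Carol and Nate (k = 2).
Possible neighbor pairs: C(2,2) = 1. Edges among them: none → e = 0.
Clustering(Farah) = 0/1.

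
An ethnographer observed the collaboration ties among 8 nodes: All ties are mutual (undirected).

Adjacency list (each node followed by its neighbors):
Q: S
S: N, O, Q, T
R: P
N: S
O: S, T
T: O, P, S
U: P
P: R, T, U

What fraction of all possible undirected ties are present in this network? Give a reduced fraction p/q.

2/7

There are 8 edges and 8 nodes, so the maximum possible is C(8,2) = 28.
Density = 8/28 = 2/7.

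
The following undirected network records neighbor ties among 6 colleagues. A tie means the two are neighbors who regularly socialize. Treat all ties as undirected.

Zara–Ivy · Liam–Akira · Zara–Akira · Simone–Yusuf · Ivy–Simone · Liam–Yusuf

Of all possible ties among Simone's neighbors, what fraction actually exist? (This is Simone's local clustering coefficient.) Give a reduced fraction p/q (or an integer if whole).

0

Simone's neighbors: Ivy and Yusuf (k = 2).
Possible neighbor pairs: C(2,2) = 1. Edges among them: none → e = 0.
Clustering(Simone) = 0/1.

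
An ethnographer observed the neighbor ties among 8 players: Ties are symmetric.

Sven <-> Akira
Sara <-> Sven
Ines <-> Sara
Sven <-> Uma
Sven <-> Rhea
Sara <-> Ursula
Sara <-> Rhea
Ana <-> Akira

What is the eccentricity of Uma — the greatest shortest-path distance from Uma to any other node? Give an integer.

3

Distances from Uma: Akira:2, Ana:3, Ines:3, Rhea:2, Sara:2, Sven:1, Ursula:3.
The largest is 3 (to Ana, Ursula, and Ines), so the eccentricity of Uma is 3.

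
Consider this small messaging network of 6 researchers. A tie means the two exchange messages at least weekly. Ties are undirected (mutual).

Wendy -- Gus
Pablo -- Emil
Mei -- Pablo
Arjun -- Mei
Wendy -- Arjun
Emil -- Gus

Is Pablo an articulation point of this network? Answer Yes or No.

Even without Pablo, every remaining node can still reach every other (the residual graph is connected), so Pablo is not a cut vertex.

No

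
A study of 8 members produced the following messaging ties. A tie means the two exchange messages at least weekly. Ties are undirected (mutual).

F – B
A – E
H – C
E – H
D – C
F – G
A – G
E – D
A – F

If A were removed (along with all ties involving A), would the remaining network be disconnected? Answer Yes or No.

Yes

Removing A leaves {C, D, E, and H} with no path to {B, F, and G}, so the network splits into 2 components. A is a cut vertex.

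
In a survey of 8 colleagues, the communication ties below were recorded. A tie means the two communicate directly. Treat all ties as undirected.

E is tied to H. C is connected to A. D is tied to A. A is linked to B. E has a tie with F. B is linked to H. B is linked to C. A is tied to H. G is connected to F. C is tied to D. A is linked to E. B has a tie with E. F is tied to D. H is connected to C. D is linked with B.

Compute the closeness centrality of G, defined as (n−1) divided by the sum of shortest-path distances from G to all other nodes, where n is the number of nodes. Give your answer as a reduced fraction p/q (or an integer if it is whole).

Distances from G: A:3, B:3, C:3, D:2, E:2, F:1, H:3. Sum = 17.
n = 8, so closeness = 7/17.

7/17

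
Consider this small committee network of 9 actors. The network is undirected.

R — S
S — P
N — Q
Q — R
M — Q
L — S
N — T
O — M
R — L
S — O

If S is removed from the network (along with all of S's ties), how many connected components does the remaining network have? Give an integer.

Without S, the remaining ties split the others into: {L, M, N, O, Q, R, T}; {P}.
That's 2 separate components.

2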